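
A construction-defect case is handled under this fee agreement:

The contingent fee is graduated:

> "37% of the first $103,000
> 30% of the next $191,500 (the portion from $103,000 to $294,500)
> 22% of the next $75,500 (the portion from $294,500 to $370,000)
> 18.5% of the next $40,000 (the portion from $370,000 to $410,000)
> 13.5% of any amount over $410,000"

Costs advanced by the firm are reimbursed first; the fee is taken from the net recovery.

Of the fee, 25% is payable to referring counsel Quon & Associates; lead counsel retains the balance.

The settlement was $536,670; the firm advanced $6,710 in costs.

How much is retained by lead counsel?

$101,823.45

Fee base (net of costs): $536,670 − $6,710 = $529,960
First $103,000 at 37% = $38,110.00
Next $191,500 at 30% = $57,450.00
Next $75,500 at 22% = $16,610.00
Next $40,000 at 18.5% = $7,400.00
Remaining $119,960 at 13.5% = $16,194.60
Fee: $38,110.00 + $57,450.00 + $16,610.00 + $7,400.00 + $16,194.60 = $135,764.60
Referral share: 25% of $135,764.60 = $33,941.15; lead counsel retains $135,764.60 − $33,941.15 = $101,823.45.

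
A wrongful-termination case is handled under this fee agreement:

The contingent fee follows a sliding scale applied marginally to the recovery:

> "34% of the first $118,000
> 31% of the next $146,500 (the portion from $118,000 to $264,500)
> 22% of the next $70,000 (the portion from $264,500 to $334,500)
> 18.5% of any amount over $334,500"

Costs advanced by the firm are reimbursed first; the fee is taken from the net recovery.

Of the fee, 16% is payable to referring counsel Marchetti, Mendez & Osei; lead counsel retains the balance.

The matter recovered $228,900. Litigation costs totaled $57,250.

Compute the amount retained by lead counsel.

Fee base (net of costs): $228,900 − $57,250 = $171,650
First $118,000 at 34% = $40,120.00
Remaining $53,650 at 31% = $16,631.50
Fee: $40,120.00 + $16,631.50 = $56,751.50
Referral share: 16% of $56,751.50 = $9,080.24; lead counsel retains $56,751.50 − $9,080.24 = $47,671.26.

$47,671.26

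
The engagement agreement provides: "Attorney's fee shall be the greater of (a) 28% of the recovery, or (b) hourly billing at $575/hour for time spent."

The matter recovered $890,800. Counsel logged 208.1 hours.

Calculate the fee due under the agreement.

$249,424.00

(a) 28% of $890,800 = $249,424.00
(b) 208.1 × $575 = $119,657.50
The greater is (a): $249,424.00.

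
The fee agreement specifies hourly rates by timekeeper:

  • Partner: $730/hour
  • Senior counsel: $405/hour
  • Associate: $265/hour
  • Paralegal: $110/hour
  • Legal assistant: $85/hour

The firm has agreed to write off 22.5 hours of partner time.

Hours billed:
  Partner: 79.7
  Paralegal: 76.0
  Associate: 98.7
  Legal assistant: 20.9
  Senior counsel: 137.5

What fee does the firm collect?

$133,735.50

Partner: 79.7 × $730 = $58,181.00
Senior counsel: 137.5 × $405 = $55,687.50
Associate: 98.7 × $265 = $26,155.50
Paralegal: 76.0 × $110 = $8,360.00
Legal assistant: 20.9 × $85 = $1,776.50
Subtotal: $150,160.50
Write-off: 22.5 × $730 = $16,425.00
Total: $150,160.50 − $16,425.00 = $133,735.50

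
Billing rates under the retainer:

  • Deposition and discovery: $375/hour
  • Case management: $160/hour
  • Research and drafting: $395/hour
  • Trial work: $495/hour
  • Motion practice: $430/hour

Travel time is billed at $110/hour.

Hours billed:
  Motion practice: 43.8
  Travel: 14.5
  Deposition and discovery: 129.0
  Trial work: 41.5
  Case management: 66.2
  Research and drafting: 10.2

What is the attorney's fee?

Deposition and discovery: 129.0 × $375 = $48,375.00
Case management: 66.2 × $160 = $10,592.00
Research and drafting: 10.2 × $395 = $4,029.00
Trial work: 41.5 × $495 = $20,542.50
Motion practice: 43.8 × $430 = $18,834.00
Subtotal: $48,375.00 + $10,592.00 + $4,029.00 + $20,542.50 + $18,834.00 = $102,372.50
Travel: 14.5 × $110 = $1,595.00
Total: $102,372.50 + $1,595.00 = $103,967.50

$103,967.50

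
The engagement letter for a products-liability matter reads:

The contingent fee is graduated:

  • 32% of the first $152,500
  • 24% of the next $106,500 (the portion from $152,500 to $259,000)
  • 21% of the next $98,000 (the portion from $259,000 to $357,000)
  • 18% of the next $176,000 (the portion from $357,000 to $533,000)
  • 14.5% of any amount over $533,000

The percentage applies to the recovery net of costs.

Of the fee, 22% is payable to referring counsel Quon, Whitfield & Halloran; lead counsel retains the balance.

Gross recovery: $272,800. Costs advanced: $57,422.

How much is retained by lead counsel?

Fee base (net of costs): $272,800 − $57,422 = $215,378
First $152,500 at 32% = $48,800.00
Remaining $62,878 at 24% = $15,090.72
Fee: $48,800.00 + $15,090.72 = $63,890.72
Referral share: 22% of $63,890.72 = $14,055.96; lead counsel retains $63,890.72 − $14,055.96 = $49,834.76.

$49,834.76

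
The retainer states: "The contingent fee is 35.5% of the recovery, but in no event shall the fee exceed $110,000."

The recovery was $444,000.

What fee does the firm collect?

35.5% of $444,000 = $157,620.00
That exceeds the $110,000 cap, so the fee is capped at $110,000.

$110,000.00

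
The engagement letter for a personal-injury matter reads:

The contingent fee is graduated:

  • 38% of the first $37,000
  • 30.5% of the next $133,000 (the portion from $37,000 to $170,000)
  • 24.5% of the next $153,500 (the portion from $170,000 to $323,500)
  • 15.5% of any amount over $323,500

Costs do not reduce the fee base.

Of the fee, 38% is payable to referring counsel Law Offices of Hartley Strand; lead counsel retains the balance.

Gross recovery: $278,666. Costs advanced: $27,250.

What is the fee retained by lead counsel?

$50,373.87

Fee base is the gross recovery, $278,666; costs are reimbursed separately.
First $37,000 at 38% = $14,060.00
Next $133,000 at 30.5% = $40,565.00
Remaining $108,666 at 24.5% = $26,623.17
Fee: $14,060.00 + $40,565.00 + $26,623.17 = $81,248.17
Referral share: 38% of $81,248.17 = $30,874.30; lead counsel retains $81,248.17 − $30,874.30 = $50,373.87.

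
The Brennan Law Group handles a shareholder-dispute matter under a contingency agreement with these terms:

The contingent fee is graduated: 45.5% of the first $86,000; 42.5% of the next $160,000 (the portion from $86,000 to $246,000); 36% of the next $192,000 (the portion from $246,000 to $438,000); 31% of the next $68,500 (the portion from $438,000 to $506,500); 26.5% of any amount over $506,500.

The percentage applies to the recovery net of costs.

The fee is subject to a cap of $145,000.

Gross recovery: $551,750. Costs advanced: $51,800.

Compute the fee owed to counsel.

Fee base (net of costs): $551,750 − $51,800 = $499,950
First $86,000 at 45.5% = $39,130.00
Next $160,000 at 42.5% = $68,000.00
Next $192,000 at 36% = $69,120.00
Remaining $61,950 at 31% = $19,204.50
Fee: $39,130.00 + $68,000.00 + $69,120.00 + $19,204.50 = $195,454.50
$195,454.50 exceeds the $145,000 cap, so the fee is capped at $145,000.00.

$145,000.00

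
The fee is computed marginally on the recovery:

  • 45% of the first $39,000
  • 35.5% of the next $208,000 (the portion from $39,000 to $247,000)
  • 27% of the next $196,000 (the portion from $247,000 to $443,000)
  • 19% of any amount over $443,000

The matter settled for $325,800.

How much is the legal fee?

First $39,000 at 45% = $17,550.00
Next $208,000 at 35.5% = $73,840.00
Remaining $78,800 at 27% = $21,276.00
Fee: $17,550.00 + $73,840.00 + $21,276.00 = $112,666.00

$112,666.00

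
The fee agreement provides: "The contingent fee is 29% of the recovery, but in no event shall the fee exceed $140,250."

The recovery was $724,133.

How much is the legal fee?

29% of $724,133 = $209,998.57
That exceeds the $140,250 cap, so the fee is capped at $140,250.

$140,250.00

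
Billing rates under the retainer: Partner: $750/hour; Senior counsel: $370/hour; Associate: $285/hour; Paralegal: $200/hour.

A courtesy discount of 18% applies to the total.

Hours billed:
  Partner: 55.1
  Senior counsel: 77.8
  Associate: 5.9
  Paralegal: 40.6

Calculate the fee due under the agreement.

$65,528.25

Partner: 55.1 × $750 = $41,325.00
Senior counsel: 77.8 × $370 = $28,786.00
Associate: 5.9 × $285 = $1,681.50
Paralegal: 40.6 × $200 = $8,120.00
Subtotal: $79,912.50
Less 18% discount: −$14,384.25
Total: $79,912.50 − $14,384.25 = $65,528.25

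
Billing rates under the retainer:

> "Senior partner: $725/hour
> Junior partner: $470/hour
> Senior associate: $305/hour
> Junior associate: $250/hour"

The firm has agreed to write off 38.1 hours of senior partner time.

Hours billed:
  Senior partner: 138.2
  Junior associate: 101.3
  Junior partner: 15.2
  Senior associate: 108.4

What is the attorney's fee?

$138,103.50

Senior partner: 138.2 × $725 = $100,195.00
Junior partner: 15.2 × $470 = $7,144.00
Senior associate: 108.4 × $305 = $33,062.00
Junior associate: 101.3 × $250 = $25,325.00
Subtotal: $165,726.00
Write-off: 38.1 × $725 = $27,622.50
Total: $165,726.00 − $27,622.50 = $138,103.50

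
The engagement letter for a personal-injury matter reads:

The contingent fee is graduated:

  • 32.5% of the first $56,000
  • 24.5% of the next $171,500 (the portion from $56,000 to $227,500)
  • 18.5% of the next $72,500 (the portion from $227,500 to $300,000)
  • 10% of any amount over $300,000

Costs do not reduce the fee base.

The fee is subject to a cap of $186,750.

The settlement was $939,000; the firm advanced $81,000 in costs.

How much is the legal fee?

Fee base is the gross recovery, $939,000; costs are reimbursed separately.
First $56,000 at 32.5% = $18,200.00
Next $171,500 at 24.5% = $42,017.50
Next $72,500 at 18.5% = $13,412.50
Remaining $639,000 at 10% = $63,900.00
Fee: $18,200.00 + $42,017.50 + $13,412.50 + $63,900.00 = $137,530.00
$137,530.00 is under the $186,750 cap.

$137,530.00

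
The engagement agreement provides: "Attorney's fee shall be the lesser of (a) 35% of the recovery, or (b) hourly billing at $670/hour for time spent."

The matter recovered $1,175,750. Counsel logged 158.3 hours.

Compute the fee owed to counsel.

(a) 35% of $1,175,750 = $411,512.50
(b) 158.3 × $670 = $106,061.00
The lesser is (b): $106,061.00.

$106,061.00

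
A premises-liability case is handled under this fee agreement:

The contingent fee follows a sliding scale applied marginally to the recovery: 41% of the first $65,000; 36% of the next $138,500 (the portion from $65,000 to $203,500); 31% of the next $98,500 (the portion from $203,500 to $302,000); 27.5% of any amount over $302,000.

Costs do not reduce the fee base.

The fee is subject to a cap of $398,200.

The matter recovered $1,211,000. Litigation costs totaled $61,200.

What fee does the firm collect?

Fee base is the gross recovery, $1,211,000; costs are reimbursed separately.
First $65,000 at 41% = $26,650.00
Next $138,500 at 36% = $49,860.00
Next $98,500 at 31% = $30,535.00
Remaining $909,000 at 27.5% = $249,975.00
Fee: $26,650.00 + $49,860.00 + $30,535.00 + $249,975.00 = $357,020.00
$357,020.00 is under the $398,200 cap.

$357,020.00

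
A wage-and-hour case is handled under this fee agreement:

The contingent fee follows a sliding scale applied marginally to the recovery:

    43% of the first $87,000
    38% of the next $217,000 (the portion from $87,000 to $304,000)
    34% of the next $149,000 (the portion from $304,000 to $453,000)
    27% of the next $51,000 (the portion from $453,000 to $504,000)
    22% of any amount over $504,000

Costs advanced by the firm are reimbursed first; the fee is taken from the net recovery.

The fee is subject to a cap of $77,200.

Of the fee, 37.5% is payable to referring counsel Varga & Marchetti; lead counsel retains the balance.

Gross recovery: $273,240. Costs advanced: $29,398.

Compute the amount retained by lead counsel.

Fee base (net of costs): $273,240 − $29,398 = $243,842
First $87,000 at 43% = $37,410.00
Remaining $156,842 at 38% = $59,599.96
Fee: $37,410.00 + $59,599.96 = $97,009.96
$97,009.96 exceeds the $77,200 cap, so the fee is capped at $77,200.00.
Referral share: 37.5% of $77,200.00 = $28,950.00; lead counsel retains $77,200.00 − $28,950.00 = $48,250.00.

$48,250.00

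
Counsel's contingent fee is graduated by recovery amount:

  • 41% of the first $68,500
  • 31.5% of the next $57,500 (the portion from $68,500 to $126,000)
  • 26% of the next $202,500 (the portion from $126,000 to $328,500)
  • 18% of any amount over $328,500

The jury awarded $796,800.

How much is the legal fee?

$183,141.50

First $68,500 at 41% = $28,085.00
Next $57,500 at 31.5% = $18,112.50
Next $202,500 at 26% = $52,650.00
Remaining $468,300 at 18% = $84,294.00
Fee: $28,085.00 + $18,112.50 + $52,650.00 + $84,294.00 = $183,141.50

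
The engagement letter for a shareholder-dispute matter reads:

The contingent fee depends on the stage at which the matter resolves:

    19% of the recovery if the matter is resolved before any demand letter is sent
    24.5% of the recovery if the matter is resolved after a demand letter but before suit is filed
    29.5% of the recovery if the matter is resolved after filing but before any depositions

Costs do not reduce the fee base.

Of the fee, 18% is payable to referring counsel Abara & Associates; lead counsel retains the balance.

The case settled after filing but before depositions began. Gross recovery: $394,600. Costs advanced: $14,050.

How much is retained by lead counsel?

$95,453.74

Fee base is the gross recovery, $394,600; costs are reimbursed separately.
The matter settled after filing but before depositions began, so the 29.5% rate applies.
$394,600 × 29.5% = $116,407.00
Referral share: 18% of $116,407.00 = $20,953.26; lead counsel retains $116,407.00 − $20,953.26 = $95,453.74.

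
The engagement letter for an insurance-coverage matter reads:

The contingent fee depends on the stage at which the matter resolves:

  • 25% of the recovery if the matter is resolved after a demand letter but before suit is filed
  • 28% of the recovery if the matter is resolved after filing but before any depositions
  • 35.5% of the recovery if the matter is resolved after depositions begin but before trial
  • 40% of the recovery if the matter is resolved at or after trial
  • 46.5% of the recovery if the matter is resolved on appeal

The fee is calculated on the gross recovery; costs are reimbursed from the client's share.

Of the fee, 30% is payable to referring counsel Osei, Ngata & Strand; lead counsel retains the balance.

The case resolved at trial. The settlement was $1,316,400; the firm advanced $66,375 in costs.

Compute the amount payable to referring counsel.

Fee base is the gross recovery, $1,316,400; costs are reimbursed separately.
The matter resolved at trial, so the 40% rate applies.
$1,316,400 × 40% = $526,560.00
Referral share: 30% of $526,560.00 = $157,968.00; lead counsel retains $526,560.00 − $157,968.00 = $368,592.00.

$157,968.00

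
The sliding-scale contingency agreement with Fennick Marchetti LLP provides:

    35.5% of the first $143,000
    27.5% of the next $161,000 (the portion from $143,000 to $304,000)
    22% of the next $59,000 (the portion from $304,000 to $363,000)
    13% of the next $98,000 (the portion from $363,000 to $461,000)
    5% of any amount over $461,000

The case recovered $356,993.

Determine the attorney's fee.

First $143,000 at 35.5% = $50,765.00
Next $161,000 at 27.5% = $44,275.00
Remaining $52,993 at 22% = $11,658.46
Fee: $50,765.00 + $44,275.00 + $11,658.46 = $106,698.46

$106,698.46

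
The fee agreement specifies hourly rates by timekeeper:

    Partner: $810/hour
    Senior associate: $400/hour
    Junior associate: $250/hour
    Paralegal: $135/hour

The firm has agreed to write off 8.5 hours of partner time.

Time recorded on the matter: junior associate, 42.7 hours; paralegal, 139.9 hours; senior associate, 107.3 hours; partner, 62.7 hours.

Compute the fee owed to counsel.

$116,383.50

Partner: 62.7 × $810 = $50,787.00
Senior associate: 107.3 × $400 = $42,920.00
Junior associate: 42.7 × $250 = $10,675.00
Paralegal: 139.9 × $135 = $18,886.50
Subtotal: $123,268.50
Write-off: 8.5 × $810 = $6,885.00
Total: $123,268.50 − $6,885.00 = $116,383.50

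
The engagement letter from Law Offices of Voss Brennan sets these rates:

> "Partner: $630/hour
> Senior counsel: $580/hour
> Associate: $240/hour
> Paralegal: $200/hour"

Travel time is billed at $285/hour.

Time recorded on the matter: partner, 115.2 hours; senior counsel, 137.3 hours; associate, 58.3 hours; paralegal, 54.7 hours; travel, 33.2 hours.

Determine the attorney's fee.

Partner: 115.2 × $630 = $72,576.00
Senior counsel: 137.3 × $580 = $79,634.00
Associate: 58.3 × $240 = $13,992.00
Paralegal: 54.7 × $200 = $10,940.00
Subtotal: $72,576.00 + $79,634.00 + $13,992.00 + $10,940.00 = $177,142.00
Travel: 33.2 × $285 = $9,462.00
Total: $177,142.00 + $9,462.00 = $186,604.00

$186,604.00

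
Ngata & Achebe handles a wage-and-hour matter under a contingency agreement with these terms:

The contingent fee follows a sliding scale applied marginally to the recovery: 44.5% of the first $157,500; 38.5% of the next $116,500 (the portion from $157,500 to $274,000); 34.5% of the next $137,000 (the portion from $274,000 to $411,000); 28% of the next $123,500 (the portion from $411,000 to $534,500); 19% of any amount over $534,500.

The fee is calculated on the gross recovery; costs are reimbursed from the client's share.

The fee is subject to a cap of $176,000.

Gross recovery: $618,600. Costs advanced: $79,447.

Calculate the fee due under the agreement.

$176,000.00

Fee base is the gross recovery, $618,600; costs are reimbursed separately.
First $157,500 at 44.5% = $70,087.50
Next $116,500 at 38.5% = $44,852.50
Next $137,000 at 34.5% = $47,265.00
Next $123,500 at 28% = $34,580.00
Remaining $84,100 at 19% = $15,979.00
Fee: $70,087.50 + $44,852.50 + $47,265.00 + $34,580.00 + $15,979.00 = $212,764.00
$212,764.00 exceeds the $176,000 cap, so the fee is capped at $176,000.00.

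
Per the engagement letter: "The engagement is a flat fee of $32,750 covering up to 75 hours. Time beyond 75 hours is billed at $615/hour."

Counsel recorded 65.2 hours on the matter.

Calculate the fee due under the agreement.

65.2 hours is within the 75-hour scope; only the flat fee applies.

$32,750.00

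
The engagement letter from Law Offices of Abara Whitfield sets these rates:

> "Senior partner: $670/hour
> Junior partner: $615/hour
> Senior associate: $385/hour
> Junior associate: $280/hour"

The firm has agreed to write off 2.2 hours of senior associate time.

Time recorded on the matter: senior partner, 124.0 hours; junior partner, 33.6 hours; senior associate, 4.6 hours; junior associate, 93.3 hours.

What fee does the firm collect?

Senior partner: 124.0 × $670 = $83,080.00
Junior partner: 33.6 × $615 = $20,664.00
Senior associate: 4.6 × $385 = $1,771.00
Junior associate: 93.3 × $280 = $26,124.00
Subtotal: $131,639.00
Write-off: 2.2 × $385 = $847.00
Total: $131,639.00 − $847.00 = $130,792.00

$130,792.00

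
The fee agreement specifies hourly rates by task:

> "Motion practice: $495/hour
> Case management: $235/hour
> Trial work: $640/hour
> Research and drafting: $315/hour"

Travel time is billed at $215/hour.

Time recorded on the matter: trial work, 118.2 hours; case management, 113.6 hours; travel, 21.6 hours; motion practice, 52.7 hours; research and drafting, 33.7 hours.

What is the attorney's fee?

Motion practice: 52.7 × $495 = $26,086.50
Case management: 113.6 × $235 = $26,696.00
Trial work: 118.2 × $640 = $75,648.00
Research and drafting: 33.7 × $315 = $10,615.50
Subtotal: $26,086.50 + $26,696.00 + $75,648.00 + $10,615.50 = $139,046.00
Travel: 21.6 × $215 = $4,644.00
Total: $139,046.00 + $4,644.00 = $143,690.00

$143,690.00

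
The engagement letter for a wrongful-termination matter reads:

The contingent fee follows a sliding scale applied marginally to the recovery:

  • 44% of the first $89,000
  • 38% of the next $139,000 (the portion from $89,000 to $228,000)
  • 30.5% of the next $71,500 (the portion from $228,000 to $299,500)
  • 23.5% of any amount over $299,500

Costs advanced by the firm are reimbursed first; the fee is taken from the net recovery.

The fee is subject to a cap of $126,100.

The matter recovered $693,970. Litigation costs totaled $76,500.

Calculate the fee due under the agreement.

Fee base (net of costs): $693,970 − $76,500 = $617,470
First $89,000 at 44% = $39,160.00
Next $139,000 at 38% = $52,820.00
Next $71,500 at 30.5% = $21,807.50
Remaining $317,970 at 23.5% = $74,722.95
Fee: $39,160.00 + $52,820.00 + $21,807.50 + $74,722.95 = $188,510.45
$188,510.45 exceeds the $126,100 cap, so the fee is capped at $126,100.00.

$126,100.00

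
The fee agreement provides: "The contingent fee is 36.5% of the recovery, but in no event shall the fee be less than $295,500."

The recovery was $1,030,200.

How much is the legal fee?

36.5% of $1,030,200 = $376,023.00
That exceeds the $295,500 minimum.

$376,023.00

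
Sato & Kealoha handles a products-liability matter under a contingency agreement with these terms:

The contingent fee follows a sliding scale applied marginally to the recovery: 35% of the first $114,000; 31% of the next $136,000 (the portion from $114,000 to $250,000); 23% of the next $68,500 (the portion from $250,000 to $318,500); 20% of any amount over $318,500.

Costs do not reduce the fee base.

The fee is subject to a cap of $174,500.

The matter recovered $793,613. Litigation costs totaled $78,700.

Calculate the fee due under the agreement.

$174,500.00

Fee base is the gross recovery, $793,613; costs are reimbursed separately.
First $114,000 at 35% = $39,900.00
Next $136,000 at 31% = $42,160.00
Next $68,500 at 23% = $15,755.00
Remaining $475,113 at 20% = $95,022.60
Fee: $39,900.00 + $42,160.00 + $15,755.00 + $95,022.60 = $192,837.60
$192,837.60 exceeds the $174,500 cap, so the fee is capped at $174,500.00.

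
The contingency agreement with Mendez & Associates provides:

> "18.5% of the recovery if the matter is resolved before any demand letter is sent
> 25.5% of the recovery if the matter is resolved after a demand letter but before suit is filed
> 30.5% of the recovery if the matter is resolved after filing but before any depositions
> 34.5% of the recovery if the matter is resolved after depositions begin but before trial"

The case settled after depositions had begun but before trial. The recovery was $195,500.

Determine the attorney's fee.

The matter settled after depositions had begun but before trial, so the 34.5% rate applies.
$195,500 × 34.5% = $67,447.50

$67,447.50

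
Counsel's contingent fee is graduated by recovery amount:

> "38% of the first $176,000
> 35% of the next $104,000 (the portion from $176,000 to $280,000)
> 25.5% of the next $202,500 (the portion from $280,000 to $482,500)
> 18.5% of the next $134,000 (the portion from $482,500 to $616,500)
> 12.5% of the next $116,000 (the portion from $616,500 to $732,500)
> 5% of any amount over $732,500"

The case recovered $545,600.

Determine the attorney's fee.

$166,591.00

First $176,000 at 38% = $66,880.00
Next $104,000 at 35% = $36,400.00
Next $202,500 at 25.5% = $51,637.50
Remaining $63,100 at 18.5% = $11,673.50
Fee: $66,880.00 + $36,400.00 + $51,637.50 + $11,673.50 = $166,591.00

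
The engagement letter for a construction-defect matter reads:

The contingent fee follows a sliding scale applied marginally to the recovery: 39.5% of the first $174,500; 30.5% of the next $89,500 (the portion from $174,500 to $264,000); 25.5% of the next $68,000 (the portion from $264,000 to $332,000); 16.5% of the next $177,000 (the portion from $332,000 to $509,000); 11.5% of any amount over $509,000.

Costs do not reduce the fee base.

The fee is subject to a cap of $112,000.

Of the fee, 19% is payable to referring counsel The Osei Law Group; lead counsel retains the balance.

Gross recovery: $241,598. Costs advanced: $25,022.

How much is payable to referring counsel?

$16,984.55

Fee base is the gross recovery, $241,598; costs are reimbursed separately.
First $174,500 at 39.5% = $68,927.50
Remaining $67,098 at 30.5% = $20,464.89
Fee: $68,927.50 + $20,464.89 = $89,392.39
$89,392.39 is under the $112,000 cap.
Referral share: 19% of $89,392.39 = $16,984.55; lead counsel retains $89,392.39 − $16,984.55 = $72,407.84.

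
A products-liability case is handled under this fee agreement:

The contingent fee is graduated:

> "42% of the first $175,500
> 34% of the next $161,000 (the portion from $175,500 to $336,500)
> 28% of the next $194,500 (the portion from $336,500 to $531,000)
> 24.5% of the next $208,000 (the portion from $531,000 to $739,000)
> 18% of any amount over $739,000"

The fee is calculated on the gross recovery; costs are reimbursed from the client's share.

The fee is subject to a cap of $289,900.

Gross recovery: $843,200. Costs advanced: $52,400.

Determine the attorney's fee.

Fee base is the gross recovery, $843,200; costs are reimbursed separately.
First $175,500 at 42% = $73,710.00
Next $161,000 at 34% = $54,740.00
Next $194,500 at 28% = $54,460.00
Next $208,000 at 24.5% = $50,960.00
Remaining $104,200 at 18% = $18,756.00
Fee: $73,710.00 + $54,740.00 + $54,460.00 + $50,960.00 + $18,756.00 = $252,626.00
$252,626.00 is under the $289,900 cap.

$252,626.00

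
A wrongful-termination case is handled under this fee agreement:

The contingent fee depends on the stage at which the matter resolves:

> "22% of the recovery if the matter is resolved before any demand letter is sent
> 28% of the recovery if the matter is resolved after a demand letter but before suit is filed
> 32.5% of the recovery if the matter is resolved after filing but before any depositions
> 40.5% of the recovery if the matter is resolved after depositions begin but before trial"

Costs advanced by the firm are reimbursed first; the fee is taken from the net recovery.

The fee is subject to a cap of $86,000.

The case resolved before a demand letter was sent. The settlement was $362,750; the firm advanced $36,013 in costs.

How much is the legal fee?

Fee base (net of costs): $362,750 − $36,013 = $326,737
The matter resolved before a demand letter was sent, so the 22% rate applies.
$326,737 × 22% = $71,882.14
$71,882.14 is under the $86,000 cap.

$71,882.14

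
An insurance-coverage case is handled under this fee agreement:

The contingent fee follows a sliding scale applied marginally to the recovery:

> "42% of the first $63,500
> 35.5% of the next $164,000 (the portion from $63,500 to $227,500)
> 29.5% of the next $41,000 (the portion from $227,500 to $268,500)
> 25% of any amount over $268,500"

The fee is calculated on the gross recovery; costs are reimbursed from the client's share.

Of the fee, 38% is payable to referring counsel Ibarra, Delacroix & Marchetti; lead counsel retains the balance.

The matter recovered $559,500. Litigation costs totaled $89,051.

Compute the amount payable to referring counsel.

Fee base is the gross recovery, $559,500; costs are reimbursed separately.
First $63,500 at 42% = $26,670.00
Next $164,000 at 35.5% = $58,220.00
Next $41,000 at 29.5% = $12,095.00
Remaining $291,000 at 25% = $72,750.00
Fee: $26,670.00 + $58,220.00 + $12,095.00 + $72,750.00 = $169,735.00
Referral share: 38% of $169,735.00 = $64,499.30; lead counsel retains $169,735.00 − $64,499.30 = $105,235.70.

$64,499.30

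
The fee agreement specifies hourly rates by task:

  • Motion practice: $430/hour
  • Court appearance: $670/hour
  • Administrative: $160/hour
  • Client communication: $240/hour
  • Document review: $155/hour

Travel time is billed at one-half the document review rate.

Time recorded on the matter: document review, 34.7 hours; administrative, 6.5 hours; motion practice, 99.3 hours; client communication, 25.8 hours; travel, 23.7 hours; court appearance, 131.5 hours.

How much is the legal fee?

Motion practice: 99.3 × $430 = $42,699.00
Court appearance: 131.5 × $670 = $88,105.00
Administrative: 6.5 × $160 = $1,040.00
Client communication: 25.8 × $240 = $6,192.00
Document review: 34.7 × $155 = $5,378.50
Subtotal: $42,699.00 + $88,105.00 + $1,040.00 + $6,192.00 + $5,378.50 = $143,414.50
Travel: 23.7 × ($155 ÷ 2) = 23.7 × $77.50 = $1,836.75
Total: $143,414.50 + $1,836.75 = $145,251.25

$145,251.25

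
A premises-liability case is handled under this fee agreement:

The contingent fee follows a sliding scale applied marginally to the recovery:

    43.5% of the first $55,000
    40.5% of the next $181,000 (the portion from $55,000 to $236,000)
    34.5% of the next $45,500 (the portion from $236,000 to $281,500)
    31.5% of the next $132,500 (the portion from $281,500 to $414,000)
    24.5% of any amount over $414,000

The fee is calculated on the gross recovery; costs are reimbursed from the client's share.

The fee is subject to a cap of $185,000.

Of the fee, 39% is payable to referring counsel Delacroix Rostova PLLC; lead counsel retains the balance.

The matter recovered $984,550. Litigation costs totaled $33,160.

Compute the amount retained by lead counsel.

Fee base is the gross recovery, $984,550; costs are reimbursed separately.
First $55,000 at 43.5% = $23,925.00
Next $181,000 at 40.5% = $73,305.00
Next $45,500 at 34.5% = $15,697.50
Next $132,500 at 31.5% = $41,737.50
Remaining $570,550 at 24.5% = $139,784.75
Fee: $23,925.00 + $73,305.00 + $15,697.50 + $41,737.50 + $139,784.75 = $294,449.75
$294,449.75 exceeds the $185,000 cap, so the fee is capped at $185,000.00.
Referral share: 39% of $185,000.00 = $72,150.00; lead counsel retains $185,000.00 − $72,150.00 = $112,850.00.

$112,850.00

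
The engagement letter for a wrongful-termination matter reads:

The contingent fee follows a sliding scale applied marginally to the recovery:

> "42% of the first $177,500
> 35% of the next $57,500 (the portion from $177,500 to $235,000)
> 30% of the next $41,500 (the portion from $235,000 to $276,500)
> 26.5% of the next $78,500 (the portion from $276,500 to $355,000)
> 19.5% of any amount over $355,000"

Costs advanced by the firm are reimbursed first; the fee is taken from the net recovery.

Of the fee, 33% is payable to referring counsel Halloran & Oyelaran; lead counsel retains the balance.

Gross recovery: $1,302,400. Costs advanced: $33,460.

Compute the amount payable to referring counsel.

$101,028.11

Fee base (net of costs): $1,302,400 − $33,460 = $1,268,940
First $177,500 at 42% = $74,550.00
Next $57,500 at 35% = $20,125.00
Next $41,500 at 30% = $12,450.00
Next $78,500 at 26.5% = $20,802.50
Remaining $913,940 at 19.5% = $178,218.30
Fee: $74,550.00 + $20,125.00 + $12,450.00 + $20,802.50 + $178,218.30 = $306,145.80
Referral share: 33% of $306,145.80 = $101,028.11; lead counsel retains $306,145.80 − $101,028.11 = $205,117.69.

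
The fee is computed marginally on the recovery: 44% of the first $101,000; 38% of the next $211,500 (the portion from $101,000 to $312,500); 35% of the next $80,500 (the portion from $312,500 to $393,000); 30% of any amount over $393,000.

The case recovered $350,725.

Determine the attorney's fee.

$138,188.75

First $101,000 at 44% = $44,440.00
Next $211,500 at 38% = $80,370.00
Remaining $38,225 at 35% = $13,378.75
Fee: $44,440.00 + $80,370.00 + $13,378.75 = $138,188.75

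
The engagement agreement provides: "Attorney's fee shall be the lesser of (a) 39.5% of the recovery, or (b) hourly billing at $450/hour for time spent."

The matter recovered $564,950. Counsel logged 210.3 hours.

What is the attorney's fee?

(a) 39.5% of $564,950 = $223,155.25
(b) 210.3 × $450 = $94,635.00
The lesser is (b): $94,635.00.

$94,635.00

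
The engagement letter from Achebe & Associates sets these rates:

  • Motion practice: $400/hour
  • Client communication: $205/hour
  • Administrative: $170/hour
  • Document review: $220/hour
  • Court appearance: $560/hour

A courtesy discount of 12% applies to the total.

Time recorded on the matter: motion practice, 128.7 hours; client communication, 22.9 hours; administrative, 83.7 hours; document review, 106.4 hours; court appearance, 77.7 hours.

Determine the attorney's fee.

$120,844.68

Motion practice: 128.7 × $400 = $51,480.00
Client communication: 22.9 × $205 = $4,694.50
Administrative: 83.7 × $170 = $14,229.00
Document review: 106.4 × $220 = $23,408.00
Court appearance: 77.7 × $560 = $43,512.00
Subtotal: $137,323.50
Less 12% discount: −$16,478.82
Total: $137,323.50 − $16,478.82 = $120,844.68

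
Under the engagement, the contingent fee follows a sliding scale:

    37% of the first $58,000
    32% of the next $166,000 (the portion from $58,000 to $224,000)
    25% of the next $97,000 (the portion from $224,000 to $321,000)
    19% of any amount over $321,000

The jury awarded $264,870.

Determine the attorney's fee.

First $58,000 at 37% = $21,460.00
Next $166,000 at 32% = $53,120.00
Remaining $40,870 at 25% = $10,217.50
Fee: $21,460.00 + $53,120.00 + $10,217.50 = $84,797.50

$84,797.50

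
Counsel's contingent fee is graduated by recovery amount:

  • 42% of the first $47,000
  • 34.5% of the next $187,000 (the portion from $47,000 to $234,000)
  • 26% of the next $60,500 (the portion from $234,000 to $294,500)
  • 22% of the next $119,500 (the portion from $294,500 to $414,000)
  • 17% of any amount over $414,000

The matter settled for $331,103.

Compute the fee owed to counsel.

$108,037.66

First $47,000 at 42% = $19,740.00
Next $187,000 at 34.5% = $64,515.00
Next $60,500 at 26% = $15,730.00
Remaining $36,603 at 22% = $8,052.66
Fee: $19,740.00 + $64,515.00 + $15,730.00 + $8,052.66 = $108,037.66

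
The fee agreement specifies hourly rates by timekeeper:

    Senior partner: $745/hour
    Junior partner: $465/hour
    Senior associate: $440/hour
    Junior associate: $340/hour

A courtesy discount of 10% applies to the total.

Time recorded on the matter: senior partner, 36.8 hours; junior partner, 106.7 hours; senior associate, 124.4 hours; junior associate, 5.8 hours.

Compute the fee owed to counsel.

Senior partner: 36.8 × $745 = $27,416.00
Junior partner: 106.7 × $465 = $49,615.50
Senior associate: 124.4 × $440 = $54,736.00
Junior associate: 5.8 × $340 = $1,972.00
Subtotal: $133,739.50
Less 10% discount: −$13,373.95
Total: $133,739.50 − $13,373.95 = $120,365.55

$120,365.55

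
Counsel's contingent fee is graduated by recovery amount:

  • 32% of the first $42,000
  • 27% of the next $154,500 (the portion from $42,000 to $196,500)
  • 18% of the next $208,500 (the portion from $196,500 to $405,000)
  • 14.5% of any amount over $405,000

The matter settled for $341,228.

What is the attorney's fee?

$81,206.04

First $42,000 at 32% = $13,440.00
Next $154,500 at 27% = $41,715.00
Remaining $144,728 at 18% = $26,051.04
Fee: $13,440.00 + $41,715.00 + $26,051.04 = $81,206.04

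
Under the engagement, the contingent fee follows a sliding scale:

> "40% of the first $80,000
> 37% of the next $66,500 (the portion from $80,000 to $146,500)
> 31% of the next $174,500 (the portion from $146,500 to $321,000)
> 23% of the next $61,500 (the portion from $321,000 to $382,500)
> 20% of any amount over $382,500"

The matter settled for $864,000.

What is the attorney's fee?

First $80,000 at 40% = $32,000.00
Next $66,500 at 37% = $24,605.00
Next $174,500 at 31% = $54,095.00
Next $61,500 at 23% = $14,145.00
Remaining $481,500 at 20% = $96,300.00
Fee: $32,000.00 + $24,605.00 + $54,095.00 + $14,145.00 + $96,300.00 = $221,145.00

$221,145.00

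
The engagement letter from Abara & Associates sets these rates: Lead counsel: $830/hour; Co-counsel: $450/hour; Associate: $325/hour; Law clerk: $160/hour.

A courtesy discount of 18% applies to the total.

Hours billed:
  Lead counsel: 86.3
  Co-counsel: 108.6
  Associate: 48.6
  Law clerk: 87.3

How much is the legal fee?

Lead counsel: 86.3 × $830 = $71,629.00
Co-counsel: 108.6 × $450 = $48,870.00
Associate: 48.6 × $325 = $15,795.00
Law clerk: 87.3 × $160 = $13,968.00
Subtotal: $150,262.00
Less 18% discount: −$27,047.16
Total: $150,262.00 − $27,047.16 = $123,214.84

$123,214.84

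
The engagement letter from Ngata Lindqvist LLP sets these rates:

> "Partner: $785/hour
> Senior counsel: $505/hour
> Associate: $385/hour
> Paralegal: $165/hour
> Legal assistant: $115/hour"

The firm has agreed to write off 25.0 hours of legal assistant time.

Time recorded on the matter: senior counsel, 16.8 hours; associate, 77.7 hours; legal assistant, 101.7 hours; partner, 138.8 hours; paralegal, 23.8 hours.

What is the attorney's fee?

$160,104.00

Partner: 138.8 × $785 = $108,958.00
Senior counsel: 16.8 × $505 = $8,484.00
Associate: 77.7 × $385 = $29,914.50
Paralegal: 23.8 × $165 = $3,927.00
Legal assistant: 101.7 × $115 = $11,695.50
Subtotal: $162,979.00
Write-off: 25.0 × $115 = $2,875.00
Total: $162,979.00 − $2,875.00 = $160,104.00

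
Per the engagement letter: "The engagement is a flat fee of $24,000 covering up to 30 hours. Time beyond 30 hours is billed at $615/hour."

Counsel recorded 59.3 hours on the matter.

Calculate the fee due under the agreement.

Flat fee: $24,000.00
Excess hours: 59.3 − 30 = 29.3
Overrun: 29.3 × $615 = $18,019.50
Total: $24,000.00 + $18,019.50 = $42,019.50

$42,019.50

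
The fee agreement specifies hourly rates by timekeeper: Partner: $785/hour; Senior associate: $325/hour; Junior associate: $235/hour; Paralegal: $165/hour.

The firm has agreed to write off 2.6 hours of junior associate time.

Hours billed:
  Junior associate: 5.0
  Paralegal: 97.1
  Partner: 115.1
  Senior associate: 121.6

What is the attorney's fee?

$146,459.00

Partner: 115.1 × $785 = $90,353.50
Senior associate: 121.6 × $325 = $39,520.00
Junior associate: 5.0 × $235 = $1,175.00
Paralegal: 97.1 × $165 = $16,021.50
Subtotal: $147,070.00
Write-off: 2.6 × $235 = $611.00
Total: $147,070.00 − $611.00 = $146,459.00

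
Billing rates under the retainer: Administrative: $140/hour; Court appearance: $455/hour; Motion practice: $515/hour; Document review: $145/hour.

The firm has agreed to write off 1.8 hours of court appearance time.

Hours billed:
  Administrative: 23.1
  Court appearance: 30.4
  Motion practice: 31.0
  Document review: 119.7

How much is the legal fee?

Administrative: 23.1 × $140 = $3,234.00
Court appearance: 30.4 × $455 = $13,832.00
Motion practice: 31.0 × $515 = $15,965.00
Document review: 119.7 × $145 = $17,356.50
Subtotal: $50,387.50
Write-off: 1.8 × $455 = $819.00
Total: $50,387.50 − $819.00 = $49,568.50

$49,568.50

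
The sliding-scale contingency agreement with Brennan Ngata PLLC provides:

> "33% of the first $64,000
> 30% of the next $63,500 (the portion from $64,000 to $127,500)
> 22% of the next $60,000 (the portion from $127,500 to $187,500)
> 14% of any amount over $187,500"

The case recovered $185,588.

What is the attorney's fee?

First $64,000 at 33% = $21,120.00
Next $63,500 at 30% = $19,050.00
Remaining $58,088 at 22% = $12,779.36
Fee: $21,120.00 + $19,050.00 + $12,779.36 = $52,949.36

$52,949.36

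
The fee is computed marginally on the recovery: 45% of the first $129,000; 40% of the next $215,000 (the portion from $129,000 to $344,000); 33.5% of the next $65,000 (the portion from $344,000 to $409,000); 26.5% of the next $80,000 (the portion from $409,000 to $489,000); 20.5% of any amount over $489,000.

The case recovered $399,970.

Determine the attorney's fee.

$162,799.95

First $129,000 at 45% = $58,050.00
Next $215,000 at 40% = $86,000.00
Remaining $55,970 at 33.5% = $18,749.95
Fee: $58,050.00 + $86,000.00 + $18,749.95 = $162,799.95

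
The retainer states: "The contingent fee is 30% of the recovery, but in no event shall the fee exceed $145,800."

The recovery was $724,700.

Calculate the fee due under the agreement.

$145,800.00

30% of $724,700 = $217,410.00
That exceeds the $145,800 cap, so the fee is capped at $145,800.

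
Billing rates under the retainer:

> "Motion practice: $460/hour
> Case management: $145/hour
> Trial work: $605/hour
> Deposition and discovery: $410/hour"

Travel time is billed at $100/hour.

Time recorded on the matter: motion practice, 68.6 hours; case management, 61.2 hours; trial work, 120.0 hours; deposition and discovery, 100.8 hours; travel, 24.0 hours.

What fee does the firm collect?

Motion practice: 68.6 × $460 = $31,556.00
Case management: 61.2 × $145 = $8,874.00
Trial work: 120.0 × $605 = $72,600.00
Deposition and discovery: 100.8 × $410 = $41,328.00
Subtotal: $31,556.00 + $8,874.00 + $72,600.00 + $41,328.00 = $154,358.00
Travel: 24.0 × $100 = $2,400.00
Total: $154,358.00 + $2,400.00 = $156,758.00

$156,758.00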